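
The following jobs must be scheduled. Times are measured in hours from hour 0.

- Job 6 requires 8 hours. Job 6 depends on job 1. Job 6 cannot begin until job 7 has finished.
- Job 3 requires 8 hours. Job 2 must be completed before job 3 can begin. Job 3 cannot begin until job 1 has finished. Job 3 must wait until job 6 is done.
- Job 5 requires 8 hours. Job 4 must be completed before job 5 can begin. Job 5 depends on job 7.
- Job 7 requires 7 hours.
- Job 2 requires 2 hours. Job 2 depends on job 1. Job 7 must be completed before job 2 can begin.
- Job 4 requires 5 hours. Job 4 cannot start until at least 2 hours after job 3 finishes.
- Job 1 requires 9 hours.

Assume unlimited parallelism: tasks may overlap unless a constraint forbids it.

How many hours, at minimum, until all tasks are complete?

40

Nothing blocks job 7, so it runs from hour 0 to hour 7.
Nothing blocks job 1, so it runs from hour 0 to hour 9.
Job 6 has to wait for job 1 (finishes hour 9); job 7 (finishes hour 7). The latest of these is hour 9, so job 6 runs hour 9 to 9 + 8 = hour 17.
Job 2 cannot start until job 1 (finishes hour 9); job 7 (finishes hour 7). The controlling bound is hour 9, so job 2 finishes at 9 + 2 = hour 11.
Job 3 needs all of job 2 (finishes hour 11); job 1 (finishes hour 9); job 6 (finishes hour 17). That puts its earliest start at hour 17; it finishes at 17 + 8 = hour 25.
Job 4 waits on job 3 (finishes hour 25, plus 2-hour gap → hour 27), so it starts at hour 27 and finishes at 27 + 5 = hour 32.
Job 5 needs all of job 4 (finishes hour 32); job 7 (finishes hour 7). That puts its earliest start at hour 32; it finishes at 32 + 8 = hour 40.
All tasks are finished once the last one completes. Finish times: Job 1 at 9, Job 2 at 11, Job 3 at 25, Job 4 at 32, Job 5 at 40, Job 6 at 17, Job 7 at 7. The latest is hour 40.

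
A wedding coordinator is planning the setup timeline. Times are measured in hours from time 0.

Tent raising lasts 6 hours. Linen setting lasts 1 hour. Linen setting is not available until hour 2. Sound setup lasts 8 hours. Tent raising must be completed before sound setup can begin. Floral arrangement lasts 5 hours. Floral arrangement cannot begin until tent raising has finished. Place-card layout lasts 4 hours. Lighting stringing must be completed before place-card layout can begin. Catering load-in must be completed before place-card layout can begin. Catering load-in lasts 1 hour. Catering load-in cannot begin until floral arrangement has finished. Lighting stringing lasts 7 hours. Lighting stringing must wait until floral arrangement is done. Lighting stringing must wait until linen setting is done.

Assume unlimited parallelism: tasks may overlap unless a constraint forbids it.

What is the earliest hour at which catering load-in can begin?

Nothing blocks tent raising, so it runs from hour 0 to hour 6.
After tent raising (finishes hour 6), floral arrangement can start at hour 6 and finishes at hour 11.
Catering load-in waits on floral arrangement (finishes hour 11), so the earliest it can start is hour 11.

11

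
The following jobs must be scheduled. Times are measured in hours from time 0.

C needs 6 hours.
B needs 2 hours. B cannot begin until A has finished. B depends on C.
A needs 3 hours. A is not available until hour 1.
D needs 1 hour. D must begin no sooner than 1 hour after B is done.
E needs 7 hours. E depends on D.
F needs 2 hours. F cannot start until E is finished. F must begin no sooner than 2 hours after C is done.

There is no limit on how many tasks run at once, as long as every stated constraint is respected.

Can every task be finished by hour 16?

Nothing blocks C, so it runs from hour 0 to hour 6.
A waits on its own release at hour 1, so it starts at hour 1 and finishes at 1 + 3 = hour 4.
B cannot start until A (finishes hour 4); C (finishes hour 6). The controlling bound is hour 6, so B finishes at 6 + 2 = hour 8.
D cannot begin until B (finishes hour 8, plus 1-hour gap → hour 9). It runs from hour 9 to 9 + 1 = hour 10.
After D (finishes hour 10), E can start at hour 10 and finishes at hour 17.
F needs all of E (finishes hour 17); C (finishes hour 6, plus 2-hour gap → hour 8). That puts its earliest start at hour 17; it finishes at 17 + 2 = hour 19.
The earliest everything can be done is hour 19, which is after the deadline of 16, so it is not possible.

No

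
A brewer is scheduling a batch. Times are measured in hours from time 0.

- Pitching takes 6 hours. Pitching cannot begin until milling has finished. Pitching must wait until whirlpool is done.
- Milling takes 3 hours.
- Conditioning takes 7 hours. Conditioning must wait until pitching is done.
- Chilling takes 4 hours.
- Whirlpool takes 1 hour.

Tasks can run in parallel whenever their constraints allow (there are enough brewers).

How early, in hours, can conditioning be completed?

16

Whirlpool can start immediately at hour 0; it finishes at hour 1.
Nothing blocks milling, so it runs from hour 0 to hour 3.
Pitching has to wait for milling (finishes hour 3); whirlpool (finishes hour 1). The latest of these is hour 3, so pitching runs hour 3 to 3 + 6 = hour 9.
Conditioning waits on pitching (finishes hour 9), so it starts at hour 9 and finishes at 9 + 7 = hour 16.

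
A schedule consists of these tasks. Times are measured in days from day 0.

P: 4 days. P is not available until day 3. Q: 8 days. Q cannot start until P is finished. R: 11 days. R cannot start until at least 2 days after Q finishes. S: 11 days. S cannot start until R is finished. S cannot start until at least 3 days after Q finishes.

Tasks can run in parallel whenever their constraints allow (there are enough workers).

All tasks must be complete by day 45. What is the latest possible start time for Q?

13

To finish by day 45, S (duration 11) must start no later than day 34.
Since S (must start by day 34) depends on it, R must finish by day 34. Backing off its 11-day duration gives a latest start of day 23.
Q has several dependents: R (must start by day 23, minus 2-day gap → day 21); S (must start by day 34, minus 3-day gap → day 31). The earliest of those limits is day 21, so Q must start by 21 − 8 = day 13.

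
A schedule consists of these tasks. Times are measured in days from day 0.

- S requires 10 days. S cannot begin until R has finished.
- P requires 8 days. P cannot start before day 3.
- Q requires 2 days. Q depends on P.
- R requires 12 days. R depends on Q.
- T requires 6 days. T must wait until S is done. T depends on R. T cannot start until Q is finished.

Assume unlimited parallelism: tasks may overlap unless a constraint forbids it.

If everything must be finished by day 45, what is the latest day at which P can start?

T has no dependents, so it just needs to finish by day 45. Starting by 45 − 6 = day 39 achieves that.
Since T (must start by day 39) depends on it, S must finish by day 39. Backing off its 10-day duration gives a latest start of day 29.
For R: S (must start by day 29); T (must start by day 39). The most restrictive is day 29; with a 12-day duration, R must start by day 17.
Q feeds R (must start by day 17); T (must start by day 39). Taking the minimum, Q must finish by day 17 and start by 17 − 2 = day 15.
P must finish before Q (must start by day 15). With an 8-day duration, P must start by 15 − 8 = day 7.

7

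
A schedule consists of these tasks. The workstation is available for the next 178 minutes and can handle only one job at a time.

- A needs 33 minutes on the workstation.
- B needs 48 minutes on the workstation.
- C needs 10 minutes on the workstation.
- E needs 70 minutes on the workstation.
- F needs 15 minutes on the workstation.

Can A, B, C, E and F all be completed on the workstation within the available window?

Running back to back, the jobs need 33 + 48 + 10 + 70 + 15 = 176 minutes on the workstation.
Since 176 ≤ 178, they fit within the window.

Yes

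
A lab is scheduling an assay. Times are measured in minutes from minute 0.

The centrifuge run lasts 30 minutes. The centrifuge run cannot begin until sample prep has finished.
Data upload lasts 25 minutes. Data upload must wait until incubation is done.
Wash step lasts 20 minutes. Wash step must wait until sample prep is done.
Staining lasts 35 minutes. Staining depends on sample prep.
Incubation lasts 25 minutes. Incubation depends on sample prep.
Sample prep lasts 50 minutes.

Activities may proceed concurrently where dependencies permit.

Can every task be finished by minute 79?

No

Sample prep has no prerequisites, so it starts at minute 0 and finishes at minute 50.
After sample prep (finishes minute 50), staining can start at minute 50 and finishes at minute 85.
After sample prep (finishes minute 50), wash step can start at minute 50 and finishes at minute 70.
After sample prep (finishes minute 50), the centrifuge run can start at minute 50 and finishes at minute 80.
After sample prep (finishes minute 50), incubation can start at minute 50 and finishes at minute 75.
Data upload waits on incubation (finishes minute 75), so it starts at minute 75 and finishes at 75 + 25 = minute 100.
The earliest everything can be done is minute 100, which is after the deadline of 79, so it is not possible.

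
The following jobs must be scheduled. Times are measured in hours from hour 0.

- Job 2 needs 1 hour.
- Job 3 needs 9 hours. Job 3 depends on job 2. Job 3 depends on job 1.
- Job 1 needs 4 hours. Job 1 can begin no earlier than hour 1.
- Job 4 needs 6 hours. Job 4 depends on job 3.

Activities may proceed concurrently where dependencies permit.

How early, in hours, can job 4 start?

Nothing blocks job 2, so it runs from hour 0 to hour 1.
Job 1 cannot begin until its own release at hour 1. It runs from hour 1 to 1 + 4 = hour 5.
Job 3 cannot start until job 2 (finishes hour 1); job 1 (finishes hour 5). The controlling bound is hour 5, so job 3 finishes at 5 + 9 = hour 14.
Job 4 waits on job 3 (finishes hour 14), so the earliest it can start is hour 14.

14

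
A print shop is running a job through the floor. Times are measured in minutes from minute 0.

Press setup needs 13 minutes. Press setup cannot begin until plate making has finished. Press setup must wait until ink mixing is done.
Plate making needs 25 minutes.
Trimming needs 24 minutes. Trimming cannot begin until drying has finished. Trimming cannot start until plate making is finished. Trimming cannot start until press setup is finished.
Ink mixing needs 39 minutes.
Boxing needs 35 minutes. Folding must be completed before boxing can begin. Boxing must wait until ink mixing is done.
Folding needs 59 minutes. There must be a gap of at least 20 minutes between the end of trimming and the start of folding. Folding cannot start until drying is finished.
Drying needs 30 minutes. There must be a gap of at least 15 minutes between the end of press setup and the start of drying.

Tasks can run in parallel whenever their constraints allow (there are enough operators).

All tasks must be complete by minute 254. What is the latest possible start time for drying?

86

Boxing has no dependents, so it just needs to finish by minute 254. Starting by 254 − 35 = minute 219 achieves that.
Folding must finish before boxing (must start by minute 219). With a 59-minute duration, folding must start by 219 − 59 = minute 160.
Trimming has to be done before folding (must start by minute 160, minus 20-minute gap → minute 140). That means finishing by minute 140, i.e. starting by 140 − 24 = minute 116.
For drying: trimming (must start by minute 116); folding (must start by minute 160). The most restrictive is minute 116; with a 30-minute duration, drying must start by minute 86.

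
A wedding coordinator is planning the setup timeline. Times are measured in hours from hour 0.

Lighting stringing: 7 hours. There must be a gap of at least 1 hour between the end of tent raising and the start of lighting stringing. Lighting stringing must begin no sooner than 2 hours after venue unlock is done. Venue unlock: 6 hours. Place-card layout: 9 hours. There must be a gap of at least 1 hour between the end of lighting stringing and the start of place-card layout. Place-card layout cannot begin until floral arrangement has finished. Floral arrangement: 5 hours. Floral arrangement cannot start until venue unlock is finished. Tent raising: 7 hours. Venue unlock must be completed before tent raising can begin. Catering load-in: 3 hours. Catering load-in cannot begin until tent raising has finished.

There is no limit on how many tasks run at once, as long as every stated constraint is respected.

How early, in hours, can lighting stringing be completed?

21

Venue unlock can start immediately at hour 0; it finishes at hour 6.
Tent raising waits on venue unlock (finishes hour 6), so it starts at hour 6 and finishes at 6 + 7 = hour 13.
Lighting stringing has to wait for tent raising (finishes hour 13, plus 1-hour gap → hour 14); venue unlock (finishes hour 6, plus 2-hour gap → hour 8). The latest of these is hour 14, so lighting stringing runs hour 14 to 14 + 7 = hour 21.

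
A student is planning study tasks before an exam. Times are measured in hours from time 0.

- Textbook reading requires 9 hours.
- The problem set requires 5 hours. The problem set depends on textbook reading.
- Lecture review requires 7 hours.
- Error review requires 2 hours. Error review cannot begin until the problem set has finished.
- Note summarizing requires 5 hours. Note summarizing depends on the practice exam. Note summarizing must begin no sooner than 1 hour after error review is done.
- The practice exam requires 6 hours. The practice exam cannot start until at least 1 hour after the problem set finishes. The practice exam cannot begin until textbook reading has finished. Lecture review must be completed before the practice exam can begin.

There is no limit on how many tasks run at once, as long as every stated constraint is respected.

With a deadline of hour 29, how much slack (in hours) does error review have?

Textbook reading has no prerequisites, so it starts at hour 0 and finishes at hour 9.
The problem set cannot begin until textbook reading (finishes hour 9). It runs from hour 9 to 9 + 5 = hour 14.
Error review waits on the problem set (finishes hour 14), so it starts at hour 14 and finishes at 14 + 2 = hour 16.

Working backward from the deadline:
To finish by hour 29, note summarizing (duration 5) must start no later than hour 24.
Error review must finish before note summarizing (must start by hour 24, minus 1-hour gap → hour 23). With a 2-hour duration, error review must start by 23 − 2 = hour 21.
So error review can start as early as hour 14 and as late as hour 21, giving 21 − 14 = 7 hours of slack.

7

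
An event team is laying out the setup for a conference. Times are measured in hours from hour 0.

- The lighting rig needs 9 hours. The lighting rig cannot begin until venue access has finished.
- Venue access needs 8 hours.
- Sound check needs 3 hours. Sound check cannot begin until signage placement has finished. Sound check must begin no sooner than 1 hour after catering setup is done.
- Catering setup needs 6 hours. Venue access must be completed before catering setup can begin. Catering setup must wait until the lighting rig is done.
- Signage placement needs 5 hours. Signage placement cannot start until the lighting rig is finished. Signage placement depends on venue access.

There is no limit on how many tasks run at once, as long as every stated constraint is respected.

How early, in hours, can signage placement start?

17

Venue access can start immediately at hour 0; it finishes at hour 8.
The lighting rig waits on venue access (finishes hour 8), so it starts at hour 8 and finishes at 8 + 9 = hour 17.
Signage placement waits on the lighting rig (finishes hour 17); venue access (finishes hour 8). The latest of these is hour 17, which is the earliest signage placement can start.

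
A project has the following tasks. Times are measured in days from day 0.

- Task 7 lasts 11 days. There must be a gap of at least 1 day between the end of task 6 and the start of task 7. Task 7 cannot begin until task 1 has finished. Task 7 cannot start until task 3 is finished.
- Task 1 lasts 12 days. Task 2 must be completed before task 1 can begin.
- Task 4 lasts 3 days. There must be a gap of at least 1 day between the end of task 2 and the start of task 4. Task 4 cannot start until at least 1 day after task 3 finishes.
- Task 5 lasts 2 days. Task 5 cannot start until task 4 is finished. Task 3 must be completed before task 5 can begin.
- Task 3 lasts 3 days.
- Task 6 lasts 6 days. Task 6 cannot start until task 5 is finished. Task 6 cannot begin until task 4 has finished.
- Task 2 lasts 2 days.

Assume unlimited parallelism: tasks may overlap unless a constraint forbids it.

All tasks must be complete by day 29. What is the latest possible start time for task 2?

3

To finish by day 29, task 7 (duration 11) must start no later than day 18.
Task 1 must finish before task 7 (must start by day 18). With a 12-day duration, task 1 must start by 18 − 12 = day 6.
Task 6 must finish before task 7 (must start by day 18, minus 1-day gap → day 17). With a 6-day duration, task 6 must start by 17 − 6 = day 11.
Task 5 has to be done before task 6 (must start by day 11). That means finishing by day 11, i.e. starting by 11 − 2 = day 9.
Task 4 feeds task 5 (must start by day 9); task 6 (must start by day 11). Taking the minimum, task 4 must finish by day 9 and start by 9 − 3 = day 6.
Task 2 has several dependents: task 1 (must start by day 6); task 4 (must start by day 6, minus 1-day gap → day 5). The earliest of those limits is day 5, so task 2 must start by 5 − 2 = day 3.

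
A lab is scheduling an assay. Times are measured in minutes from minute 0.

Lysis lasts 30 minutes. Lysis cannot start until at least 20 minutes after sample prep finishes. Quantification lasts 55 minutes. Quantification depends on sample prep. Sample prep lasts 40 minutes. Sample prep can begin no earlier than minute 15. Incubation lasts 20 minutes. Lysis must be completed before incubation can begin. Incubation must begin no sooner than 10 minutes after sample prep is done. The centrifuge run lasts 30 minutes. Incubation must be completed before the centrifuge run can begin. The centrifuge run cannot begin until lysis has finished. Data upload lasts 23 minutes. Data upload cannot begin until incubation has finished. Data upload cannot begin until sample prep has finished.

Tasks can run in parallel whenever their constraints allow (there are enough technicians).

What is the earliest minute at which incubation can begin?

Sample prep waits on its own release at minute 15, so it starts at minute 15 and finishes at 15 + 40 = minute 55.
After sample prep (finishes minute 55, plus 20-minute gap → minute 75), lysis can start at minute 75 and finishes at minute 105.
Incubation waits on lysis (finishes minute 105); sample prep (finishes minute 55, plus 10-minute gap → minute 65). The latest of these is minute 105, which is the earliest incubation can start.

105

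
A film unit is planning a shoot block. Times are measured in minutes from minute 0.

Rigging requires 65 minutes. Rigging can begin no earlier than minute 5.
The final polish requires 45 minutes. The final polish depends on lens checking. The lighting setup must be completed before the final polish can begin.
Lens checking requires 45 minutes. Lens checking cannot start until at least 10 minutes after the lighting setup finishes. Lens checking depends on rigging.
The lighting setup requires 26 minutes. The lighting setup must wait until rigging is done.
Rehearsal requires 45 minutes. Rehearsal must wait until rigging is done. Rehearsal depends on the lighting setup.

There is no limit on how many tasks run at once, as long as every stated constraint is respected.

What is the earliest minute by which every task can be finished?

196

Rigging waits on its own release at minute 5, so it starts at minute 5 and finishes at 5 + 65 = minute 70.
The lighting setup waits on rigging (finishes minute 70), so it starts at minute 70 and finishes at 70 + 26 = minute 96.
Rehearsal needs all of rigging (finishes minute 70); the lighting setup (finishes minute 96). That puts its earliest start at minute 96; it finishes at 96 + 45 = minute 141.
Lens checking cannot start until the lighting setup (finishes minute 96, plus 10-minute gap → minute 106); rigging (finishes minute 70). The controlling bound is minute 106, so lens checking finishes at 106 + 45 = minute 151.
The final polish cannot start until lens checking (finishes minute 151); the lighting setup (finishes minute 96). The controlling bound is minute 151, so the final polish finishes at 151 + 45 = minute 196.
All tasks are finished once the last one completes. Finish times: Rigging at 70, The lighting setup at 96, Lens checking at 151, Rehearsal at 141, The final polish at 196. The latest is minute 196.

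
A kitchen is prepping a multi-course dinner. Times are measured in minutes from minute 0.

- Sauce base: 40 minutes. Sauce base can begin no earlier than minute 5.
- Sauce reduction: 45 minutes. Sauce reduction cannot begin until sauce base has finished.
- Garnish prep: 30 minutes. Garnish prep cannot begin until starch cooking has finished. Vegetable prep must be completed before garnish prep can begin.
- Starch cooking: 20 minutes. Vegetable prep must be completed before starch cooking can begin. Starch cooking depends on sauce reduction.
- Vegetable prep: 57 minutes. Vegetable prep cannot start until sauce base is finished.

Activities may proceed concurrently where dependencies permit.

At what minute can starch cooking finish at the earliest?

122

Sauce base cannot begin until its own release at minute 5. It runs from minute 5 to 5 + 40 = minute 45.
Sauce reduction cannot begin until sauce base (finishes minute 45). It runs from minute 45 to 45 + 45 = minute 90.
Vegetable prep cannot begin until sauce base (finishes minute 45). It runs from minute 45 to 45 + 57 = minute 102.
Starch cooking cannot start until vegetable prep (finishes minute 102); sauce reduction (finishes minute 90). The controlling bound is minute 102, so starch cooking finishes at 102 + 20 = minute 122.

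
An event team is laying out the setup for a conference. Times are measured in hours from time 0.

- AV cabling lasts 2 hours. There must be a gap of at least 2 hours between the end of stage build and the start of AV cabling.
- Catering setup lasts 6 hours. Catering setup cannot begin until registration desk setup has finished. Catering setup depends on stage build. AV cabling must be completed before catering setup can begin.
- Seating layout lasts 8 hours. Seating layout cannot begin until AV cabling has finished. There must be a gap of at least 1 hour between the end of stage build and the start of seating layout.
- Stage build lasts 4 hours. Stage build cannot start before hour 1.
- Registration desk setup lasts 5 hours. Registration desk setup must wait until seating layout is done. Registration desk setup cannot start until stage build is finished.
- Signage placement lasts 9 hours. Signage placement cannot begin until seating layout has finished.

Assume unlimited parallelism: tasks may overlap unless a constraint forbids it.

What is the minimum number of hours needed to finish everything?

28

After its own release at hour 1, stage build can start at hour 1 and finishes at hour 5.
After stage build (finishes hour 5, plus 2-hour gap → hour 7), AV cabling can start at hour 7 and finishes at hour 9.
Seating layout has to wait for AV cabling (finishes hour 9); stage build (finishes hour 5, plus 1-hour gap → hour 6). The latest of these is hour 9, so seating layout runs hour 9 to 9 + 8 = hour 17.
Signage placement cannot begin until seating layout (finishes hour 17). It runs from hour 17 to 17 + 9 = hour 26.
Registration desk setup has to wait for seating layout (finishes hour 17); stage build (finishes hour 5). The latest of these is hour 17, so registration desk setup runs hour 17 to 17 + 5 = hour 22.
Catering setup has to wait for registration desk setup (finishes hour 22); stage build (finishes hour 5); AV cabling (finishes hour 9). The latest of these is hour 22, so catering setup runs hour 22 to 22 + 6 = hour 28.
All tasks are finished once the last one completes. Finish times: Stage build at 5, AV cabling at 9, Seating layout at 17, Registration desk setup at 22, Signage placement at 26, Catering setup at 28. The latest is hour 28.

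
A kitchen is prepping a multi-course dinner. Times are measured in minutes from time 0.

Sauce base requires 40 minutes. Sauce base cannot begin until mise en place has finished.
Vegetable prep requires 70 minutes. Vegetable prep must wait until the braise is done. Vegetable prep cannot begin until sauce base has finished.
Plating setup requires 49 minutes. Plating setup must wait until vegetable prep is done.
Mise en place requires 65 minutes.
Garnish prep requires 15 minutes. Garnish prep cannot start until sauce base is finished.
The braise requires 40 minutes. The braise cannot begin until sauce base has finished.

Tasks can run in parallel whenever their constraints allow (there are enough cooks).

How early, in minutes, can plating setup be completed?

264

Mise en place can start immediately at minute 0; it finishes at minute 65.
Sauce base cannot begin until mise en place (finishes minute 65). It runs from minute 65 to 65 + 40 = minute 105.
The braise waits on sauce base (finishes minute 105), so it starts at minute 105 and finishes at 105 + 40 = minute 145.
For vegetable prep: the braise (finishes minute 145); sauce base (finishes minute 105). Taking the maximum gives a start of minute 145, and it finishes at 145 + 70 = minute 215.
Plating setup cannot begin until vegetable prep (finishes minute 215). It runs from minute 215 to 215 + 49 = minute 264.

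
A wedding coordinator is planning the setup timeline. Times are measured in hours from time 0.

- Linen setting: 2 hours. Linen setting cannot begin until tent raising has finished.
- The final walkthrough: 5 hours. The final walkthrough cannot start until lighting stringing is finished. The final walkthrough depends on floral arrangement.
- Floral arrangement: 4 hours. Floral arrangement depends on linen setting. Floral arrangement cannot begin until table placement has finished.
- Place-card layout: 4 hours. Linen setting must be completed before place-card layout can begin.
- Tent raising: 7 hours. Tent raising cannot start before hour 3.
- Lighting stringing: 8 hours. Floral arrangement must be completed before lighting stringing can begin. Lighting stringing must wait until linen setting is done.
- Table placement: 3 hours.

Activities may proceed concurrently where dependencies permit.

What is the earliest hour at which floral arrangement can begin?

12

Table placement can start immediately at hour 0; it finishes at hour 3.
After its own release at hour 3, tent raising can start at hour 3 and finishes at hour 10.
Linen setting waits on tent raising (finishes hour 10), so it starts at hour 10 and finishes at 10 + 2 = hour 12.
Floral arrangement waits on linen setting (finishes hour 12); table placement (finishes hour 3). The latest of these is hour 12, which is the earliest floral arrangement can start.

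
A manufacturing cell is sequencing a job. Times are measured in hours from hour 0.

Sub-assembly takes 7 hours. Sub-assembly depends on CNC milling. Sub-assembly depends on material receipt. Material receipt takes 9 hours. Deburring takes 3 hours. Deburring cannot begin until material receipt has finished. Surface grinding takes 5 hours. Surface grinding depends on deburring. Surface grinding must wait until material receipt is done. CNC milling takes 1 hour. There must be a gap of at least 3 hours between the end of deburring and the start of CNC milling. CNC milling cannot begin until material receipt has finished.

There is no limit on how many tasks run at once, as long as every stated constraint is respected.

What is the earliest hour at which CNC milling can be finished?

16

Material receipt can start immediately at hour 0; it finishes at hour 9.
Deburring waits on material receipt (finishes hour 9), so it starts at hour 9 and finishes at 9 + 3 = hour 12.
CNC milling cannot start until deburring (finishes hour 12, plus 3-hour gap → hour 15); material receipt (finishes hour 9). The controlling bound is hour 15, so CNC milling finishes at 15 + 1 = hour 16.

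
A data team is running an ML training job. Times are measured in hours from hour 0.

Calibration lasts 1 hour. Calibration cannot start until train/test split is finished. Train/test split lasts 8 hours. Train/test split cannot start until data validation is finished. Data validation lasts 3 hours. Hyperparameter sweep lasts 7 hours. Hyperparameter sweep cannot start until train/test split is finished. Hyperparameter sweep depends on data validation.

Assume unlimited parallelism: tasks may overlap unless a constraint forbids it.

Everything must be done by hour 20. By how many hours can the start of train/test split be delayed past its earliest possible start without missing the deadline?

2

Data validation has no prerequisites, so it starts at hour 0 and finishes at hour 3.
Train/test split cannot begin until data validation (finishes hour 3). It runs from hour 3 to 3 + 8 = hour 11.

Working backward from the deadline:
Nothing follows hyperparameter sweep; the deadline of hour 20 is its only limit. It must start by 20 − 7 = hour 13.
Nothing follows calibration; the deadline of hour 20 is its only limit. It must start by 20 − 1 = hour 19.
Train/test split must finish in time for hyperparameter sweep (must start by hour 13); calibration (must start by hour 19). The tightest is hour 13, so train/test split must start by 13 − 8 = hour 5.
So train/test split can start as early as hour 3 and as late as hour 5, giving 5 − 3 = 2 hours of slack.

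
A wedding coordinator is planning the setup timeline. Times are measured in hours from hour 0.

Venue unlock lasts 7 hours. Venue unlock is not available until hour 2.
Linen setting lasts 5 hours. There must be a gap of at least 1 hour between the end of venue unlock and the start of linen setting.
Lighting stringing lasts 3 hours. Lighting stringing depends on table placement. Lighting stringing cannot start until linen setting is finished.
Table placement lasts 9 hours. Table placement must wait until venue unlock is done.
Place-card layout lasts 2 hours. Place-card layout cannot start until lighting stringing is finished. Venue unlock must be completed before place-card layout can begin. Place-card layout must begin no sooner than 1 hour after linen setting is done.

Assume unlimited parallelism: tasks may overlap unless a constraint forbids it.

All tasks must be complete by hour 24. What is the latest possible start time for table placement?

Place-card layout has no dependents, so it just needs to finish by hour 24. Starting by 24 − 2 = hour 22 achieves that.
Lighting stringing has to be done before place-card layout (must start by hour 22). That means finishing by hour 22, i.e. starting by 22 − 3 = hour 19.
Table placement feeds into lighting stringing (must start by hour 19); so table placement must finish by hour 19 and therefore start by hour 10.

10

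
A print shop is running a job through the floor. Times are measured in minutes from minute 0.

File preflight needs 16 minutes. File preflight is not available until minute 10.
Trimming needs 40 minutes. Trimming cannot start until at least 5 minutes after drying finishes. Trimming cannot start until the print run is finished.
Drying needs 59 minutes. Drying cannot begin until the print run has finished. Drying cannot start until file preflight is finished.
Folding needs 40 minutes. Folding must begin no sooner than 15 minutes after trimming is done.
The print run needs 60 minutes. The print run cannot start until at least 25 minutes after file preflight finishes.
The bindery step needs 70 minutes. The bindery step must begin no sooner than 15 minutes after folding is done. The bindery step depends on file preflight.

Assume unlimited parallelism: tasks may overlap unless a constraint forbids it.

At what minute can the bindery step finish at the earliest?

355

File preflight cannot begin until its own release at minute 10. It runs from minute 10 to 10 + 16 = minute 26.
After file preflight (finishes minute 26, plus 25-minute gap → minute 51), the print run can start at minute 51 and finishes at minute 111.
Drying needs all of the print run (finishes minute 111); file preflight (finishes minute 26). That puts its earliest start at minute 111; it finishes at 111 + 59 = minute 170.
For trimming: drying (finishes minute 170, plus 5-minute gap → minute 175); the print run (finishes minute 111). Taking the maximum gives a start of minute 175, and it finishes at 175 + 40 = minute 215.
Folding waits on trimming (finishes minute 215, plus 15-minute gap → minute 230), so it starts at minute 230 and finishes at 230 + 40 = minute 270.
The bindery step needs all of folding (finishes minute 270, plus 15-minute gap → minute 285); file preflight (finishes minute 26). That puts its earliest start at minute 285; it finishes at 285 + 70 = minute 355.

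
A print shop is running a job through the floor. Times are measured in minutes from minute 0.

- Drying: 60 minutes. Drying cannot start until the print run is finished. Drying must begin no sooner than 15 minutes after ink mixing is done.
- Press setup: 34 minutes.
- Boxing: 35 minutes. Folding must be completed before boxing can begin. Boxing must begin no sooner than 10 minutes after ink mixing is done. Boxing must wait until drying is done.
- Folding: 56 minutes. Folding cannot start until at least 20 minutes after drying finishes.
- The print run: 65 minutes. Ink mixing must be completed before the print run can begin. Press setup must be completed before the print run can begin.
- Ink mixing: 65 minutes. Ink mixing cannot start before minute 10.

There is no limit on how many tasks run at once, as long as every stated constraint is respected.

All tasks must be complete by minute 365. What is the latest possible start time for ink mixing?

Nothing follows boxing; the deadline of minute 365 is its only limit. It must start by 365 − 35 = minute 330.
Folding must finish before boxing (must start by minute 330). With a 56-minute duration, folding must start by 330 − 56 = minute 274.
Drying has several dependents: folding (must start by minute 274, minus 20-minute gap → minute 254); boxing (must start by minute 330). The earliest of those limits is minute 254, so drying must start by 254 − 60 = minute 194.
The print run must finish before drying (must start by minute 194). With a 65-minute duration, the print run must start by 194 − 65 = minute 129.
Ink mixing feeds the print run (must start by minute 129); drying (must start by minute 194, minus 15-minute gap → minute 179); boxing (must start by minute 330, minus 10-minute gap → minute 320). Taking the minimum, ink mixing must finish by minute 129 and start by 129 − 65 = minute 64.

64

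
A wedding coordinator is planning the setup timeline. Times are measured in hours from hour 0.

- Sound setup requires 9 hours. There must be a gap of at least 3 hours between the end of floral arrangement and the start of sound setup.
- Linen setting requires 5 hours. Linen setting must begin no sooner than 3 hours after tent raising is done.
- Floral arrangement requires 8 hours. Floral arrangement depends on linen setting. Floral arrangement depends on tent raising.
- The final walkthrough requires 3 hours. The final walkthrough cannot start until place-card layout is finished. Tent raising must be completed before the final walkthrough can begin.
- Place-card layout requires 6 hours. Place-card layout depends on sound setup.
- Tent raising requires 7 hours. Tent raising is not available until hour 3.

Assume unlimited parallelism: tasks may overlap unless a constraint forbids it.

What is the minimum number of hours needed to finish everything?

47

Tent raising waits on its own release at hour 3, so it starts at hour 3 and finishes at 3 + 7 = hour 10.
After tent raising (finishes hour 10, plus 3-hour gap → hour 13), linen setting can start at hour 13 and finishes at hour 18.
Floral arrangement needs all of linen setting (finishes hour 18); tent raising (finishes hour 10). That puts its earliest start at hour 18; it finishes at 18 + 8 = hour 26.
After floral arrangement (finishes hour 26, plus 3-hour gap → hour 29), sound setup can start at hour 29 and finishes at hour 38.
After sound setup (finishes hour 38), place-card layout can start at hour 38 and finishes at hour 44.
The final walkthrough has to wait for place-card layout (finishes hour 44); tent raising (finishes hour 10). The latest of these is hour 44, so the final walkthrough runs hour 44 to 44 + 3 = hour 47.
All tasks are finished once the last one completes. Finish times: Tent raising at 10, Linen setting at 18, Floral arrangement at 26, Sound setup at 38, Place-card layout at 44, The final walkthrough at 47. The latest is hour 47.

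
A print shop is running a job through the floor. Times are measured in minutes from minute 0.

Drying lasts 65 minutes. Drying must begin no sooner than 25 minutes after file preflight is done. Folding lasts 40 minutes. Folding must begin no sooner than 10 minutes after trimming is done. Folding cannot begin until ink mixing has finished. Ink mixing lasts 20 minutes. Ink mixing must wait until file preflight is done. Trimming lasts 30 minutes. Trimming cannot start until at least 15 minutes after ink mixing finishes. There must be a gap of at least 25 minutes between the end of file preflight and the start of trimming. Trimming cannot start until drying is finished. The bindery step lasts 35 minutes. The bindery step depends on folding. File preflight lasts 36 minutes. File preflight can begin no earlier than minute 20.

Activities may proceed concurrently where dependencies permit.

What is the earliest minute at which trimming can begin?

146

File preflight waits on its own release at minute 20, so it starts at minute 20 and finishes at 20 + 36 = minute 56.
Drying cannot begin until file preflight (finishes minute 56, plus 25-minute gap → minute 81). It runs from minute 81 to 81 + 65 = minute 146.
Ink mixing cannot begin until file preflight (finishes minute 56). It runs from minute 56 to 56 + 20 = minute 76.
Trimming waits on ink mixing (finishes minute 76, plus 15-minute gap → minute 91); file preflight (finishes minute 56, plus 25-minute gap → minute 81); drying (finishes minute 146). The latest of these is minute 146, which is the earliest trimming can start.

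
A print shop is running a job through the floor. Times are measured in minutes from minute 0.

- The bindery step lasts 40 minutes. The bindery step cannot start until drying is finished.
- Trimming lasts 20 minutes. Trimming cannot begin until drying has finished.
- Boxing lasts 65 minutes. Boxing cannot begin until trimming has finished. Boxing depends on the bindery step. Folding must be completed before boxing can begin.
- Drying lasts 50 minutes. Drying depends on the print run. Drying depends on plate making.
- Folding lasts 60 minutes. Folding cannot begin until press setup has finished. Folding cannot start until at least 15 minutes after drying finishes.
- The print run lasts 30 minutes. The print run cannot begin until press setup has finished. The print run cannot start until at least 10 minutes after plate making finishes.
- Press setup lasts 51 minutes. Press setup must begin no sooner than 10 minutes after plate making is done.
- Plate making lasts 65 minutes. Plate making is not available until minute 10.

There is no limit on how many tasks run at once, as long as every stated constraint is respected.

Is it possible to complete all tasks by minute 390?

After its own release at minute 10, plate making can start at minute 10 and finishes at minute 75.
Press setup waits on plate making (finishes minute 75, plus 10-minute gap → minute 85), so it starts at minute 85 and finishes at 85 + 51 = minute 136.
The print run cannot start until press setup (finishes minute 136); plate making (finishes minute 75, plus 10-minute gap → minute 85). The controlling bound is minute 136, so the print run finishes at 136 + 30 = minute 166.
For drying: the print run (finishes minute 166); plate making (finishes minute 75). Taking the maximum gives a start of minute 166, and it finishes at 166 + 50 = minute 216.
The bindery step cannot begin until drying (finishes minute 216). It runs from minute 216 to 216 + 40 = minute 256.
Folding needs all of press setup (finishes minute 136); drying (finishes minute 216, plus 15-minute gap → minute 231). That puts its earliest start at minute 231; it finishes at 231 + 60 = minute 291.
Trimming cannot begin until drying (finishes minute 216). It runs from minute 216 to 216 + 20 = minute 236.
Boxing needs all of trimming (finishes minute 236); the bindery step (finishes minute 256); folding (finishes minute 291). That puts its earliest start at minute 291; it finishes at 291 + 65 = minute 356.
Every task is finished by minute 356, which is no later than the deadline of 390, so the schedule is feasible.

Yes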